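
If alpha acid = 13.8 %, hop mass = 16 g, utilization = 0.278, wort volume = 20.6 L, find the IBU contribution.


IBU = (α/100)·mass·U·1000 / V
IBU = (13.8/100)·16·0.278·1000 / 20.6

29.7973 IBU


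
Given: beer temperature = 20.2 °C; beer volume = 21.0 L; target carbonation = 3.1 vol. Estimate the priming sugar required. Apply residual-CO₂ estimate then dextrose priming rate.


residual = 14.695·(0.01821 + 0.09011·e^(−0.04·T));  sugar = (target − residual)·4.0·V
residual = 14.695·(0.01821 + 0.09011·e^(−0.04·20.2)) = 0.8578
sugar = (3.1 − 0.8578)·4.0·21.0

188.3413 g


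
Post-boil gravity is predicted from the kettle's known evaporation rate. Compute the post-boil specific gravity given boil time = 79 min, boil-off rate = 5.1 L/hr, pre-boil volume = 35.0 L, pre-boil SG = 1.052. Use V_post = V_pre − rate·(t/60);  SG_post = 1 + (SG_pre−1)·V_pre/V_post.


V_post = 35.0 − 5.1·(79/60) = 28.2850
SG_post = 1 + (1.052 − 1)·35.0/28.2850

1.0643


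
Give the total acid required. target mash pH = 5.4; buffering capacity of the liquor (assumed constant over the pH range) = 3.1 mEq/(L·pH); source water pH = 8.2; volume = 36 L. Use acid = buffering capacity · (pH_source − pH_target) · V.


acid = 3.1 · (8.2 − 5.4) · 36

312.4800 mEq


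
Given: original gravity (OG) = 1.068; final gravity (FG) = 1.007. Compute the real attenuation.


AA = (OG−FG)/(OG−1)·100;  RA = AA·0.8192
AA = (1.068 − 1.007)/(1.068 − 1)·100 = 89.7059
RA = 89.7059·0.8192

73.4871 %


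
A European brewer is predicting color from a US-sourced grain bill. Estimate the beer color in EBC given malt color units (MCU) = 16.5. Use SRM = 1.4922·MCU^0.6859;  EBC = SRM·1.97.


SRM = 1.4922·16.5^0.6859 = 10.2070
EBC = 10.2070·1.97

20.1078 EBC


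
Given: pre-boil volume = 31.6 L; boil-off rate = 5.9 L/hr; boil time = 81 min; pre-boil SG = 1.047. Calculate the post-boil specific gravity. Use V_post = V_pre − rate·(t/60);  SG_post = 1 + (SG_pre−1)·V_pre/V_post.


V_post = 31.6 − 5.9·(81/60) = 23.6350
SG_post = 1 + (1.047 − 1)·31.6/23.6350

1.0628


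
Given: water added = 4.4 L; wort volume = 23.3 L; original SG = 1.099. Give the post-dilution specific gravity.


SG_new = 1 + (SG_old − 1)·V_old/(V_old + V_water)
pts = (1.099 − 1)·1000·23.3/(23.3 + 4.4) = 83.2744
SG_new = 1 + 83.2744/1000

1.0833


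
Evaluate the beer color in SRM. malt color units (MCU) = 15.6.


SRM = 1.4922 · MCU^0.6859
SRM = 1.4922 · 15.6^0.6859

9.8218 SRM


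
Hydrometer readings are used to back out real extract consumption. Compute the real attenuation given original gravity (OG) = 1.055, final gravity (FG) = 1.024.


AA = (OG−FG)/(OG−1)·100;  RA = AA·0.8192
AA = (1.055 − 1.024)/(1.055 − 1)·100 = 56.3636
RA = 56.3636·0.8192

46.1731 %


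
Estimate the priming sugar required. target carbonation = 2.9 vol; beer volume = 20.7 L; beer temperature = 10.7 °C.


residual = 14.695·(0.01821 + 0.09011·e^(−0.04·T));  sugar = (target − residual)·4.0·V
residual = 14.695·(0.01821 + 0.09011·e^(−0.04·10.7)) = 1.1307
sugar = (2.9 − 1.1307)·4.0·20.7

146.4978 g


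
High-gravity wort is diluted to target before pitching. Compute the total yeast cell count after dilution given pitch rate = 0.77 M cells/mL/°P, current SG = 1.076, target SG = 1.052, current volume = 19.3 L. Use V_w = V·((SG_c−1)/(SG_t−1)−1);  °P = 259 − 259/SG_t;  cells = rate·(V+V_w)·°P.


V_w = 19.3·((1.076−1)/(1.052−1)−1) = 8.9077
V_final = 19.3 + 8.9077 = 28.2077
°P = 259 − 259/1.052 = 12.8023
cells = 0.77·28.2077·12.8023

278.0646 billion cells


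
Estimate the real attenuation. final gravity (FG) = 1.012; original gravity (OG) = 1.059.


AA = (OG−FG)/(OG−1)·100;  RA = AA·0.8192
AA = (1.059 − 1.012)/(1.059 − 1)·100 = 79.6610
RA = 79.6610·0.8192

65.2583 %


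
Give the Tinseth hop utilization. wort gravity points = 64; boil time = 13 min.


U = 1.65·0.000125^(GP/1000) · (1 − e^(−0.04·t))/4.15
bigness = 1.65·0.000125^(64/1000) = 0.9283
boil_factor = (1 − e^(−0.04·13))/4.15 = 0.0977
U = 0.9283 · 0.0977

0.0907


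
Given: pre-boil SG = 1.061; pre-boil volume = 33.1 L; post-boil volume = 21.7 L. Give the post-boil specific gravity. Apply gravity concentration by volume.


SG_post = 1 + (SG_pre − 1)·V_pre/V_post
pts_pre = (1.061 − 1)·1000 = 61.0000
pts_post = 61.0000·33.1/21.7 = 93.0461
SG_post = 1 + 93.0461/1000

1.0930


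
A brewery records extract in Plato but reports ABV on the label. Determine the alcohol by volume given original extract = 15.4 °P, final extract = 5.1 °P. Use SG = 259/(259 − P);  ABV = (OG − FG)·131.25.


OG = 259/(259 − 15.4) = 1.0632
FG = 259/(259 − 5.1) = 1.0201
ABV = (1.0632 − 1.0201)·131.25

5.6610 % ABV


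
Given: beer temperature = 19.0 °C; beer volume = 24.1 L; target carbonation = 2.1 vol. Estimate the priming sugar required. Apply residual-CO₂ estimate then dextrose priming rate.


residual = 14.695·(0.01821 + 0.09011·e^(−0.04·T));  sugar = (target − residual)·4.0·V
residual = 14.695·(0.01821 + 0.09011·e^(−0.04·19.0)) = 0.8869
sugar = (2.1 − 0.8869)·4.0·24.1

116.9463 g


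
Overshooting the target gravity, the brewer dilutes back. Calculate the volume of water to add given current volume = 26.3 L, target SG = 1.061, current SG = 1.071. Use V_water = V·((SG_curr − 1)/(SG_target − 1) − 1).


V_water = 26.3·((1.071 − 1)/(1.061 − 1) − 1)

4.3115 L


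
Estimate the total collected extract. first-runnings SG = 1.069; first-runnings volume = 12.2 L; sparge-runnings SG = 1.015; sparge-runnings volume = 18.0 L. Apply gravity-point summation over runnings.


total = Σ (SG_i − 1)·1000·V_i
first = (1.069 − 1)·1000·12.2 = 841.8000
sparge = (1.015 − 1)·1000·18.0 = 270.0000
total = 841.8000 + 270.0000

1111.8000 gravity·L


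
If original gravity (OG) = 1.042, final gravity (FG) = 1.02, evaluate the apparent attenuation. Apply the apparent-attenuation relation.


AA = (OG − FG)/(OG − 1) · 100
AA = (1.042 − 1.02)/(1.042 − 1) · 100

52.3810 %


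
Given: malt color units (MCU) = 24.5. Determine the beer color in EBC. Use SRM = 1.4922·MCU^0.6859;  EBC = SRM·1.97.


SRM = 1.4922·24.5^0.6859 = 13.3862
EBC = 13.3862·1.97

26.3707 EBC


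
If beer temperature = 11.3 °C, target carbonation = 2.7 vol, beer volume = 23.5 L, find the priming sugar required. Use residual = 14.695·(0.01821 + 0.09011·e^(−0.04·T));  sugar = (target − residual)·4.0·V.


residual = 14.695·(0.01821 + 0.09011·e^(−0.04·11.3)) = 1.1102
sugar = (2.7 − 1.1102)·4.0·23.5

149.4379 g


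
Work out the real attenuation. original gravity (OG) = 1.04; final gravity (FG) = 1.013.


AA = (OG−FG)/(OG−1)·100;  RA = AA·0.8192
AA = (1.04 − 1.013)/(1.04 − 1)·100 = 67.5000
RA = 67.5000·0.8192

55.2960 %


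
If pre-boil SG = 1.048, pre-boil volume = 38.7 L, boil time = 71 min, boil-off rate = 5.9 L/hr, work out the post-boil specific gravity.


V_post = V_pre − rate·(t/60);  SG_post = 1 + (SG_pre−1)·V_pre/V_post
V_post = 38.7 − 5.9·(71/60) = 31.7183
SG_post = 1 + (1.048 − 1)·38.7/31.7183

1.0586


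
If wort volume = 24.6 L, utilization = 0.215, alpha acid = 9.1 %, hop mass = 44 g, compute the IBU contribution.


IBU = (α/100)·mass·U·1000 / V
IBU = (9.1/100)·44·0.215·1000 / 24.6

34.9943 IBU


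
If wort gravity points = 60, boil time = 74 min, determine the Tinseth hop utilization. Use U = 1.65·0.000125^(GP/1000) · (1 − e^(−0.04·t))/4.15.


bigness = 1.65·0.000125^(60/1000) = 0.9623
boil_factor = (1 − e^(−0.04·74))/4.15 = 0.2285
U = 0.9623 · 0.2285

0.2199


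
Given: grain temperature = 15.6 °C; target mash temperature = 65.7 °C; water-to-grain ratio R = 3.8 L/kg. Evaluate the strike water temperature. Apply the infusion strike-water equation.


T_strike = (0.41/R)·(T_mash − T_grain) + T_mash
T_strike = (0.41/3.8)·(65.7 − 15.6) + 65.7

71.1055 °C


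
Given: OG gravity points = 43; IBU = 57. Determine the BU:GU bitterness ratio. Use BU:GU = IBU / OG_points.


BU:GU = 57 / 43

1.3256


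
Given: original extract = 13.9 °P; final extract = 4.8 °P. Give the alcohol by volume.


SG = 259/(259 − P);  ABV = (OG − FG)·131.25
OG = 259/(259 − 13.9) = 1.0567
FG = 259/(259 − 4.8) = 1.0189
ABV = (1.0567 − 1.0189)·131.25

4.9650 % ABV


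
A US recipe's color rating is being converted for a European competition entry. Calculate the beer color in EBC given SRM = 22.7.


EBC = SRM · 1.97
EBC = 22.7 · 1.97

44.7190 EBC


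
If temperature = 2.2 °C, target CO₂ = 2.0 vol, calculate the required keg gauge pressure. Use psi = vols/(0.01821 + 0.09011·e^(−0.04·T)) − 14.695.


psi = 2.0/(0.01821 + 0.09011·e^(−0.04·2.2)) − 14.695

5.1602 psi


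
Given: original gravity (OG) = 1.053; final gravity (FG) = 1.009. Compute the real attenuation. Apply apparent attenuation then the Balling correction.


AA = (OG−FG)/(OG−1)·100;  RA = AA·0.8192
AA = (1.053 − 1.009)/(1.053 − 1)·100 = 83.0189
RA = 83.0189·0.8192

68.0091 %


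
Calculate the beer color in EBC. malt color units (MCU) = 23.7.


SRM = 1.4922·MCU^0.6859;  EBC = SRM·1.97
SRM = 1.4922·23.7^0.6859 = 13.0848
EBC = 13.0848·1.97

25.7770 EBC


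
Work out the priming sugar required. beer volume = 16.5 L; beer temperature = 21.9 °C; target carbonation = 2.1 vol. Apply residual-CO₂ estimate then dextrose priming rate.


residual = 14.695·(0.01821 + 0.09011·e^(−0.04·T));  sugar = (target − residual)·4.0·V
residual = 14.695·(0.01821 + 0.09011·e^(−0.04·21.9)) = 0.8190
sugar = (2.1 − 0.8190)·4.0·16.5

84.5434 g


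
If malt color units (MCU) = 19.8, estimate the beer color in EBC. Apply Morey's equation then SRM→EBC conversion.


SRM = 1.4922·MCU^0.6859;  EBC = SRM·1.97
SRM = 1.4922·19.8^0.6859 = 11.5667
EBC = 11.5667·1.97

22.7864 EBC


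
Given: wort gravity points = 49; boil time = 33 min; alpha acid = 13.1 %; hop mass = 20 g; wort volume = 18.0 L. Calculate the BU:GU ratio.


U = 1.65·0.000125^(GP/1000)·(1−e^(−0.04t))/4.15;  IBU = (α/100)·m·U·1000/V;  BU:GU = IBU/GP
U = 1.65·0.000125^(49/1000)·(1−e^(−0.04·33))/4.15 = 0.1876
IBU = (13.1/100)·20·0.1876·1000/18.0 = 27.3047
BU:GU = 27.3047/49

0.5572


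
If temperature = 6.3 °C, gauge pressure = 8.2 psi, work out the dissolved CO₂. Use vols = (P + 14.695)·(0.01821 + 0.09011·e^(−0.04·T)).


vols = (8.2 + 14.695)·(0.01821 + 0.09011·e^(−0.04·6.3))

2.0204 volumes


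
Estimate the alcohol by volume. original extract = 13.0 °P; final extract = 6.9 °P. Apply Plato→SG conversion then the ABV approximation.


SG = 259/(259 − P);  ABV = (OG − FG)·131.25
OG = 259/(259 − 13.0) = 1.0528
FG = 259/(259 − 6.9) = 1.0274
ABV = (1.0528 − 1.0274)·131.25

3.3437 % ABV


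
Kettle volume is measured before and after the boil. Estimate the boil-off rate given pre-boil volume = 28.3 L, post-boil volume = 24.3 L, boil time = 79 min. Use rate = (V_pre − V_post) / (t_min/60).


rate = (28.3 − 24.3) / (79/60)

3.0380 L/hr


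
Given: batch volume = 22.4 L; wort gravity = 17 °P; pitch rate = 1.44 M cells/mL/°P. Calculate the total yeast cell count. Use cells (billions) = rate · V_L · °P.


cells = 1.44 · 22.4 · 17

548.3520 billion cells


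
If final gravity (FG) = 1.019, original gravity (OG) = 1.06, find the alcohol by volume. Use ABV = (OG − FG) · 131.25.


ABV = (1.06 − 1.019) · 131.25

5.3813 % ABV


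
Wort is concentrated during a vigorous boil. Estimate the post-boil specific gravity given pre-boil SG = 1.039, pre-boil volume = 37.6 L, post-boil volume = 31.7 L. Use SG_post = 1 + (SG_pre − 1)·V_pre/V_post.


pts_pre = (1.039 − 1)·1000 = 39.0000
pts_post = 39.0000·37.6/31.7 = 46.2587
SG_post = 1 + 46.2587/1000

1.0463


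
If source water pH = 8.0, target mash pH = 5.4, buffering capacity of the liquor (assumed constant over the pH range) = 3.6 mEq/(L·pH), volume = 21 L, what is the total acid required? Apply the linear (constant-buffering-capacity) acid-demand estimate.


acid = buffering capacity · (pH_source − pH_target) · V
acid = 3.6 · (8.0 − 5.4) · 21

196.5600 mEq


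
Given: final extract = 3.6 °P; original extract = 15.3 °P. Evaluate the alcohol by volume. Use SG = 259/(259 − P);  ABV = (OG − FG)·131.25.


OG = 259/(259 − 15.3) = 1.0628
FG = 259/(259 − 3.6) = 1.0141
ABV = (1.0628 − 1.0141)·131.25

6.3901 % ABV


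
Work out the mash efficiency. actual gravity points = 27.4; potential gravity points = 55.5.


efficiency = actual / potential × 100
efficiency = 27.4 / 55.5 × 100

49.3694 %


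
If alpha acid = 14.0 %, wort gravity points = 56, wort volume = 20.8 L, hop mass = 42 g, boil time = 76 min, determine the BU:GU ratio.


U = 1.65·0.000125^(GP/1000)·(1−e^(−0.04t))/4.15;  IBU = (α/100)·m·U·1000/V;  BU:GU = IBU/GP
U = 1.65·0.000125^(56/1000)·(1−e^(−0.04·76))/4.15 = 0.2289
IBU = (14.0/100)·42·0.2289·1000/20.8 = 64.6977
BU:GU = 64.6977/56

1.1553


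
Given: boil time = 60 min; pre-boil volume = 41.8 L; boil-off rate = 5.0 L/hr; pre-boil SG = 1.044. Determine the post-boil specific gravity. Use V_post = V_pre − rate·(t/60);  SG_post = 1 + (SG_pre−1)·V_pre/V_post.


V_post = 41.8 − 5.0·(60/60) = 36.8000
SG_post = 1 + (1.044 − 1)·41.8/36.8000

1.0500


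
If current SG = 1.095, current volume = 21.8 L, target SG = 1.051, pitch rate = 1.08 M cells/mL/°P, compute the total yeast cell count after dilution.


V_w = V·((SG_c−1)/(SG_t−1)−1);  °P = 259 − 259/SG_t;  cells = rate·(V+V_w)·°P
V_w = 21.8·((1.095−1)/(1.051−1)−1) = 18.8078
V_final = 21.8 + 18.8078 = 40.6078
°P = 259 − 259/1.051 = 12.5680
cells = 1.08·40.6078·12.5680

551.1895 billion cells


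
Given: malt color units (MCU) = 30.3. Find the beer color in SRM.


SRM = 1.4922 · MCU^0.6859
SRM = 1.4922 · 30.3^0.6859

15.4863 SRM


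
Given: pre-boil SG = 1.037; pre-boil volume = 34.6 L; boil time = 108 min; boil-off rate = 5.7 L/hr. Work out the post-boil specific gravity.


V_post = V_pre − rate·(t/60);  SG_post = 1 + (SG_pre−1)·V_pre/V_post
V_post = 34.6 − 5.7·(108/60) = 24.3400
SG_post = 1 + (1.037 − 1)·34.6/24.3400

1.0526


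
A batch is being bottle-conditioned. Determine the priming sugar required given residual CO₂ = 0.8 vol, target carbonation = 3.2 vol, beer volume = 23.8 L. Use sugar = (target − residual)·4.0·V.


sugar = (3.2 − 0.8)·4.0·23.8

228.4800 g


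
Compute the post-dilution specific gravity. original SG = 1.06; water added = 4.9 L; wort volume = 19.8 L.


SG_new = 1 + (SG_old − 1)·V_old/(V_old + V_water)
pts = (1.06 − 1)·1000·19.8/(19.8 + 4.9) = 48.0972
SG_new = 1 + 48.0972/1000

1.0481


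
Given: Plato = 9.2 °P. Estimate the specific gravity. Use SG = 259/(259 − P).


SG = 259/(259 − 9.2)

1.0368


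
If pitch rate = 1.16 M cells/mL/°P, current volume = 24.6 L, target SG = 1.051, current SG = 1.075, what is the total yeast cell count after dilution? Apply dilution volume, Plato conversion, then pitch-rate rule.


V_w = V·((SG_c−1)/(SG_t−1)−1);  °P = 259 − 259/SG_t;  cells = rate·(V+V_w)·°P
V_w = 24.6·((1.075−1)/(1.051−1)−1) = 11.5765
V_final = 24.6 + 11.5765 = 36.1765
°P = 259 − 259/1.051 = 12.5680
cells = 1.16·36.1765·12.5680

527.4137 billion cells


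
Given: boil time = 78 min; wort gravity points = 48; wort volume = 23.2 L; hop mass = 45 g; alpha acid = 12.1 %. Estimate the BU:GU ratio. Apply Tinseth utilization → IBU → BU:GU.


U = 1.65·0.000125^(GP/1000)·(1−e^(−0.04t))/4.15;  IBU = (α/100)·m·U·1000/V;  BU:GU = IBU/GP
U = 1.65·0.000125^(48/1000)·(1−e^(−0.04·78))/4.15 = 0.2469
IBU = (12.1/100)·45·0.2469·1000/23.2 = 57.9407
BU:GU = 57.9407/48

1.2071


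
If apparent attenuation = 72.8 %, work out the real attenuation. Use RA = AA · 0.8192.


RA = 72.8 · 0.8192

59.6378 %


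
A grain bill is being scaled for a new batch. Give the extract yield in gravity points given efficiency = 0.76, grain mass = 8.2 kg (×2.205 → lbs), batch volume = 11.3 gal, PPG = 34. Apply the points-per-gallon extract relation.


points = lbs × PPG × eff / vol
lbs = 8.2 × 2.205 = 18.0810
points = 18.0810 × 34 × 0.76 / 11.3

41.3463 points


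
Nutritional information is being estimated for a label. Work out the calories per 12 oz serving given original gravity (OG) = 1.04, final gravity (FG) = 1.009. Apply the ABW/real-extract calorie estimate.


ABW = (OG−FG)·131.25·0.79/FG;  °P = 259 − 259/SG (for OG→OE and FG→AE);  RE = 0.1808·OE + 0.8192·AE;  Cal = (6.9·ABW + 4·(RE−0.1))·FG·3.55
ABW = (1.04 − 1.009)·131.25·0.79/1.009 = 3.1856
OE = 259 − 259/1.04 = 9.9615 °P
AE = 259 − 259/1.009 = 2.3102 °P
RE = 0.1808·9.9615 + 0.8192·2.3102 = 3.6936 °P
Cal = (6.9·3.1856 + 4·(3.6936−0.1))·1.009·3.55

130.2225 kcal


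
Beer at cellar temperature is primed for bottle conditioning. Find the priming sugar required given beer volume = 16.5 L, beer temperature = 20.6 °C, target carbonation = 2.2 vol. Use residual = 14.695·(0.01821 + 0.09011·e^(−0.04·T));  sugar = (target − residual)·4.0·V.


residual = 14.695·(0.01821 + 0.09011·e^(−0.04·20.6)) = 0.8485
sugar = (2.2 − 0.8485)·4.0·16.5

89.2008 g


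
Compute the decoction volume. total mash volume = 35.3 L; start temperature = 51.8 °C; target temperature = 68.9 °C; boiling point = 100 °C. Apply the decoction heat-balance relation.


V_dec = V_total·(T_target − T_start)/(T_boil − T_start)
V_dec = 35.3·(68.9 − 51.8)/(100 − 51.8)

12.5234 L


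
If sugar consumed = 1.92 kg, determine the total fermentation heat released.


Q = m_sugar · 590 kJ/kg
Q = 1.92 · 590

1132.8000 kJ


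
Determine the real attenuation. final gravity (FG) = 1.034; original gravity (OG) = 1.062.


AA = (OG−FG)/(OG−1)·100;  RA = AA·0.8192
AA = (1.062 − 1.034)/(1.062 − 1)·100 = 45.1613
RA = 45.1613·0.8192

36.9961 %


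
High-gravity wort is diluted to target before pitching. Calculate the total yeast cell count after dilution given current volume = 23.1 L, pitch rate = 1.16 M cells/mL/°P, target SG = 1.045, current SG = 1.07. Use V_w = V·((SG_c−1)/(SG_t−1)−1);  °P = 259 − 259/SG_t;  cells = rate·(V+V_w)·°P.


V_w = 23.1·((1.07−1)/(1.045−1)−1) = 12.8333
V_final = 23.1 + 12.8333 = 35.9333
°P = 259 − 259/1.045 = 11.1531
cells = 1.16·35.9333·11.1531

464.8914 billion cells


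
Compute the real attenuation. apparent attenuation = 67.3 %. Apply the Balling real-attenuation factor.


RA = AA · 0.8192
RA = 67.3 · 0.8192

55.1322 %


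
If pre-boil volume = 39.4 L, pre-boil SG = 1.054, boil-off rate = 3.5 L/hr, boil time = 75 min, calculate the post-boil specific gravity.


V_post = V_pre − rate·(t/60);  SG_post = 1 + (SG_pre−1)·V_pre/V_post
V_post = 39.4 − 3.5·(75/60) = 35.0250
SG_post = 1 + (1.054 − 1)·39.4/35.0250

1.0607


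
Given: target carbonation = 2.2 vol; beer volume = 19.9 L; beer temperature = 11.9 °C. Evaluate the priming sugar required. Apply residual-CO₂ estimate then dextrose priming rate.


residual = 14.695·(0.01821 + 0.09011·e^(−0.04·T));  sugar = (target − residual)·4.0·V
residual = 14.695·(0.01821 + 0.09011·e^(−0.04·11.9)) = 1.0903
sugar = (2.2 − 1.0903)·4.0·19.9

88.3359 g


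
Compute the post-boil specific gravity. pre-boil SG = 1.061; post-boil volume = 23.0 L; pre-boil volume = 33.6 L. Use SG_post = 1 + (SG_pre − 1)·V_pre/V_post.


pts_pre = (1.061 − 1)·1000 = 61.0000
pts_post = 61.0000·33.6/23.0 = 89.1130
SG_post = 1 + 89.1130/1000

1.0891


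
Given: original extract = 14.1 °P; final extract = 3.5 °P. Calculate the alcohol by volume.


SG = 259/(259 − P);  ABV = (OG − FG)·131.25
OG = 259/(259 − 14.1) = 1.0576
FG = 259/(259 − 3.5) = 1.0137
ABV = (1.0576 − 1.0137)·131.25

5.7587 % ABV


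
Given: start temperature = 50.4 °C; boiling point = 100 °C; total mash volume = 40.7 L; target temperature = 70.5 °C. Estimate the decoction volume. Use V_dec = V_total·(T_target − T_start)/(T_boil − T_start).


V_dec = 40.7·(70.5 − 50.4)/(100 − 50.4)

16.4933 L


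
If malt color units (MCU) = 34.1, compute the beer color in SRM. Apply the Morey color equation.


SRM = 1.4922 · MCU^0.6859
SRM = 1.4922 · 34.1^0.6859

16.7936 SRM


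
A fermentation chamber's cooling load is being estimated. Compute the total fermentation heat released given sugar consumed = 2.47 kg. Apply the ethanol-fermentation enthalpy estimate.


Q = m_sugar · 590 kJ/kg
Q = 2.47 · 590

1457.3000 kJ


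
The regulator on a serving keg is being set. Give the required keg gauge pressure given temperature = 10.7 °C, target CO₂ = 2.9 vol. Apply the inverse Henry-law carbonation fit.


psi = vols/(0.01821 + 0.09011·e^(−0.04·T)) − 14.695
psi = 2.9/(0.01821 + 0.09011·e^(−0.04·10.7)) − 14.695

22.9944 psi


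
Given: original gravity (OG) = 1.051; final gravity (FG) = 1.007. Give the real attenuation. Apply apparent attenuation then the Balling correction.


AA = (OG−FG)/(OG−1)·100;  RA = AA·0.8192
AA = (1.051 − 1.007)/(1.051 − 1)·100 = 86.2745
RA = 86.2745·0.8192

70.6761 %


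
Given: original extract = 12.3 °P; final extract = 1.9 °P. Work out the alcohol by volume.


SG = 259/(259 − P);  ABV = (OG − FG)·131.25
OG = 259/(259 − 12.3) = 1.0499
FG = 259/(259 − 1.9) = 1.0074
ABV = (1.0499 − 1.0074)·131.25

5.5739 % ABV


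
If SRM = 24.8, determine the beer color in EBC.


EBC = SRM · 1.97
EBC = 24.8 · 1.97

48.8560 EBC


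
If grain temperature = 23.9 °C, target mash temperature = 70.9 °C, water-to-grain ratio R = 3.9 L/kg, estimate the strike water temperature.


T_strike = (0.41/R)·(T_mash − T_grain) + T_mash
T_strike = (0.41/3.9)·(70.9 − 23.9) + 70.9

75.8410 °C


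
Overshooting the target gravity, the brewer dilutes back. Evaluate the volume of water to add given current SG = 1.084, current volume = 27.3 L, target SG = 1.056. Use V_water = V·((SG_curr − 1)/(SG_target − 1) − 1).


V_water = 27.3·((1.084 − 1)/(1.056 − 1) − 1)

13.6500 L


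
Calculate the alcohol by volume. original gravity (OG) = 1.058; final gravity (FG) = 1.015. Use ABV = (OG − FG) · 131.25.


ABV = (1.058 − 1.015) · 131.25

5.6438 % ABV


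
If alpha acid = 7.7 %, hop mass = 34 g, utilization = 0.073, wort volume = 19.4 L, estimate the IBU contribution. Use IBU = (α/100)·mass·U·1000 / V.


IBU = (7.7/100)·34·0.073·1000 / 19.4

9.8512 IBU


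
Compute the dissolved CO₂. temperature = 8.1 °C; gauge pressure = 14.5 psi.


vols = (P + 14.695)·(0.01821 + 0.09011·e^(−0.04·T))
vols = (14.5 + 14.695)·(0.01821 + 0.09011·e^(−0.04·8.1))

2.4343 volumes


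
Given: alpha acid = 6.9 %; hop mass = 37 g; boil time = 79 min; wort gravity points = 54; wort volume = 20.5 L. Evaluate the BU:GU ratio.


U = 1.65·0.000125^(GP/1000)·(1−e^(−0.04t))/4.15;  IBU = (α/100)·m·U·1000/V;  BU:GU = IBU/GP
U = 1.65·0.000125^(54/1000)·(1−e^(−0.04·79))/4.15 = 0.2343
IBU = (6.9/100)·37·0.2343·1000/20.5 = 29.1836
BU:GU = 29.1836/54

0.5404


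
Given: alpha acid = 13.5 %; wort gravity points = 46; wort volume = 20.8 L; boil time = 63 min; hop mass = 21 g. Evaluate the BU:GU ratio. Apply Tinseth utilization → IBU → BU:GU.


U = 1.65·0.000125^(GP/1000)·(1−e^(−0.04t))/4.15;  IBU = (α/100)·m·U·1000/V;  BU:GU = IBU/GP
U = 1.65·0.000125^(46/1000)·(1−e^(−0.04·63))/4.15 = 0.2418
IBU = (13.5/100)·21·0.2418·1000/20.8 = 32.9575
BU:GU = 32.9575/46

0.7165


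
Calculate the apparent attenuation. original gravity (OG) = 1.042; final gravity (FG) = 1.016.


AA = (OG − FG)/(OG − 1) · 100
AA = (1.042 − 1.016)/(1.042 − 1) · 100

61.9048 %


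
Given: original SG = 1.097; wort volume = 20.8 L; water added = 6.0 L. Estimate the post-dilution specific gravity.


SG_new = 1 + (SG_old − 1)·V_old/(V_old + V_water)
pts = (1.097 − 1)·1000·20.8/(20.8 + 6.0) = 75.2836
SG_new = 1 + 75.2836/1000

1.0753


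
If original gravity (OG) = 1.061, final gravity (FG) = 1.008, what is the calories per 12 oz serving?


ABW = (OG−FG)·131.25·0.79/FG;  °P = 259 − 259/SG (for OG→OE and FG→AE);  RE = 0.1808·OE + 0.8192·AE;  Cal = (6.9·ABW + 4·(RE−0.1))·FG·3.55
ABW = (1.061 − 1.008)·131.25·0.79/1.008 = 5.4518
OE = 259 − 259/1.061 = 14.8907 °P
AE = 259 − 259/1.008 = 2.0556 °P
RE = 0.1808·14.8907 + 0.8192·2.0556 = 4.3761 °P
Cal = (6.9·5.4518 + 4·(4.3761−0.1))·1.008·3.55

195.8178 kcal


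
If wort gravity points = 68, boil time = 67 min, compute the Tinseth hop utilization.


U = 1.65·0.000125^(GP/1000) · (1 − e^(−0.04·t))/4.15
bigness = 1.65·0.000125^(68/1000) = 0.8955
boil_factor = (1 − e^(−0.04·67))/4.15 = 0.2244
U = 0.8955 · 0.2244

0.2010


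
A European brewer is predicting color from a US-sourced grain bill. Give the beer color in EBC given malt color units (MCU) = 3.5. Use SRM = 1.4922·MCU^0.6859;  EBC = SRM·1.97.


SRM = 1.4922·3.5^0.6859 = 3.5237
EBC = 3.5237·1.97

6.9418 EBC


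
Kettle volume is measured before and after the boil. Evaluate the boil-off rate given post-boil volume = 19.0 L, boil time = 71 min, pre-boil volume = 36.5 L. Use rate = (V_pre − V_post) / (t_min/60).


rate = (36.5 − 19.0) / (71/60)

14.7887 L/hr


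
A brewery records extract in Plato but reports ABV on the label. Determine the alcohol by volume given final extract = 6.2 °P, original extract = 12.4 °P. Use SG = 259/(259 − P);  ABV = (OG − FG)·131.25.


OG = 259/(259 − 12.4) = 1.0503
FG = 259/(259 − 6.2) = 1.0245
ABV = (1.0503 − 1.0245)·131.25

3.3808 % ABV


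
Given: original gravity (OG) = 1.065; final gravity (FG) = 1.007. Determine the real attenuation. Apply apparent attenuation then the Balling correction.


AA = (OG−FG)/(OG−1)·100;  RA = AA·0.8192
AA = (1.065 − 1.007)/(1.065 − 1)·100 = 89.2308
RA = 89.2308·0.8192

73.0978 %


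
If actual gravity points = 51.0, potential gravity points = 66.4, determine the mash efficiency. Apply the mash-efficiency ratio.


efficiency = actual / potential × 100
efficiency = 51.0 / 66.4 × 100

76.8072 %


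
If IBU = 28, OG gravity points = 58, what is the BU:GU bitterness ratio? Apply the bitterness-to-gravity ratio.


BU:GU = IBU / OG_points
BU:GU = 28 / 58

0.4828


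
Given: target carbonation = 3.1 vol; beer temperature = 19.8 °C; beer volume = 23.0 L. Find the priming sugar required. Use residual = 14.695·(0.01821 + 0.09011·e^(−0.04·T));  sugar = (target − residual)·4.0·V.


residual = 14.695·(0.01821 + 0.09011·e^(−0.04·19.8)) = 0.8674
sugar = (3.1 − 0.8674)·4.0·23.0

205.4028 g


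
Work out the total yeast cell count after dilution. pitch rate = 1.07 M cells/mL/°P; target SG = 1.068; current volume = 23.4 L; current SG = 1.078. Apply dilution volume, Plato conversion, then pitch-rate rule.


V_w = V·((SG_c−1)/(SG_t−1)−1);  °P = 259 − 259/SG_t;  cells = rate·(V+V_w)·°P
V_w = 23.4·((1.078−1)/(1.068−1)−1) = 3.4412
V_final = 23.4 + 3.4412 = 26.8412
°P = 259 − 259/1.068 = 16.4906
cells = 1.07·26.8412·16.4906

473.6121 billion cells


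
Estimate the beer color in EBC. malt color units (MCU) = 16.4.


SRM = 1.4922·MCU^0.6859;  EBC = SRM·1.97
SRM = 1.4922·16.4^0.6859 = 10.1646
EBC = 10.1646·1.97

20.0242 EBC


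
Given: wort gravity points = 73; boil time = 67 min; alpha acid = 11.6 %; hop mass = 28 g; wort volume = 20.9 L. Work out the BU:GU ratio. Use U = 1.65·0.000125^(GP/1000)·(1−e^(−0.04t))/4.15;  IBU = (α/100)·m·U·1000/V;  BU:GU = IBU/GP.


U = 1.65·0.000125^(73/1000)·(1−e^(−0.04·67))/4.15 = 0.1922
IBU = (11.6/100)·28·0.1922·1000/20.9 = 29.8630
BU:GU = 29.8630/73

0.4091


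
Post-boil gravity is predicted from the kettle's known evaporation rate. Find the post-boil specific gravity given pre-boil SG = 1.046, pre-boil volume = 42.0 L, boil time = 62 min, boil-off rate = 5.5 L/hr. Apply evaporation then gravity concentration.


V_post = V_pre − rate·(t/60);  SG_post = 1 + (SG_pre−1)·V_pre/V_post
V_post = 42.0 − 5.5·(62/60) = 36.3167
SG_post = 1 + (1.046 − 1)·42.0/36.3167

1.0532


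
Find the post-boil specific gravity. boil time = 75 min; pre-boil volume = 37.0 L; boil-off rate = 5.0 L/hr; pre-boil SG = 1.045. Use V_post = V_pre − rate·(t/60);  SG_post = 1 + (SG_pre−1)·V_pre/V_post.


V_post = 37.0 − 5.0·(75/60) = 30.7500
SG_post = 1 + (1.045 − 1)·37.0/30.7500

1.0541


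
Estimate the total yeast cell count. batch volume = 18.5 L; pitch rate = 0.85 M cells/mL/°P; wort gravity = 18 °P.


cells (billions) = rate · V_L · °P
cells = 0.85 · 18.5 · 18

283.0500 billion cells


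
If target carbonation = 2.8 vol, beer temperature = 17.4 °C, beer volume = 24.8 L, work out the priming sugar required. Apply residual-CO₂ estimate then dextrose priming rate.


residual = 14.695·(0.01821 + 0.09011·e^(−0.04·T));  sugar = (target − residual)·4.0·V
residual = 14.695·(0.01821 + 0.09011·e^(−0.04·17.4)) = 0.9278
sugar = (2.8 − 0.9278)·4.0·24.8

185.7229 g


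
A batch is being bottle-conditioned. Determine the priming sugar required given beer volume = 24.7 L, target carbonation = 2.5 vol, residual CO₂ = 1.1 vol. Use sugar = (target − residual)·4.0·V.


sugar = (2.5 − 1.1)·4.0·24.7

138.3200 g


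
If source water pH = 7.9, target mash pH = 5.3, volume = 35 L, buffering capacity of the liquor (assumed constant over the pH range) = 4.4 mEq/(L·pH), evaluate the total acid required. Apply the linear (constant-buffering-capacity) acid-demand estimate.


acid = buffering capacity · (pH_source − pH_target) · V
acid = 4.4 · (7.9 − 5.3) · 35

400.4000 mEq


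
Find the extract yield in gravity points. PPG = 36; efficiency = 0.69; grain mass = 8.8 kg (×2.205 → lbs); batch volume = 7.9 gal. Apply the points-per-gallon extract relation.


points = lbs × PPG × eff / vol
lbs = 8.8 × 2.205 = 19.4040
points = 19.4040 × 36 × 0.69 / 7.9

61.0121 points


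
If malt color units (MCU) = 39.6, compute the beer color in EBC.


SRM = 1.4922·MCU^0.6859;  EBC = SRM·1.97
SRM = 1.4922·39.6^0.6859 = 18.6074
EBC = 18.6074·1.97

36.6566 EBC


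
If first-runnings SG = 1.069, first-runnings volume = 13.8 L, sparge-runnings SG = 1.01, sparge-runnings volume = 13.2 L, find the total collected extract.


total = Σ (SG_i − 1)·1000·V_i
first = (1.069 − 1)·1000·13.8 = 952.2000
sparge = (1.01 − 1)·1000·13.2 = 132.0000
total = 952.2000 + 132.0000

1084.2000 gravity·L


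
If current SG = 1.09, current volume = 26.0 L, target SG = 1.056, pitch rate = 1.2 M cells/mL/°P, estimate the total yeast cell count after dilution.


V_w = V·((SG_c−1)/(SG_t−1)−1);  °P = 259 − 259/SG_t;  cells = rate·(V+V_w)·°P
V_w = 26.0·((1.09−1)/(1.056−1)−1) = 15.7857
V_final = 26.0 + 15.7857 = 41.7857
°P = 259 − 259/1.056 = 13.7348
cells = 1.2·41.7857·13.7348

688.7045 billion cells


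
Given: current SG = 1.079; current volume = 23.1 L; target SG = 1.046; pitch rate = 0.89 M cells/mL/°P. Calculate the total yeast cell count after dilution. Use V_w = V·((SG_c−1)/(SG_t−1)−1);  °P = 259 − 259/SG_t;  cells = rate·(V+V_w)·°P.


V_w = 23.1·((1.079−1)/(1.046−1)−1) = 16.5717
V_final = 23.1 + 16.5717 = 39.6717
°P = 259 − 259/1.046 = 11.3901
cells = 0.89·39.6717·11.3901

402.1584 billion cells


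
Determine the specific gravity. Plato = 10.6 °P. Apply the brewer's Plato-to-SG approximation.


SG = 259/(259 − P)
SG = 259/(259 − 10.6)

1.0427


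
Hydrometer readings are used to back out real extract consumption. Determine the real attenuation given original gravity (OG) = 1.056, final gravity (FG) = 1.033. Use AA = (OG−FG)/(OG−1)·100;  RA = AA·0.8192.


AA = (1.056 − 1.033)/(1.056 − 1)·100 = 41.0714
RA = 41.0714·0.8192

33.6457 %


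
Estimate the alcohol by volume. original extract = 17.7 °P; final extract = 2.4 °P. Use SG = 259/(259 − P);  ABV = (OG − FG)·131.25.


OG = 259/(259 − 17.7) = 1.0734
FG = 259/(259 − 2.4) = 1.0094
ABV = (1.0734 − 1.0094)·131.25

8.3999 % ABV


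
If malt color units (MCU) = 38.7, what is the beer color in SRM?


SRM = 1.4922 · MCU^0.6859
SRM = 1.4922 · 38.7^0.6859

18.3163 SRM


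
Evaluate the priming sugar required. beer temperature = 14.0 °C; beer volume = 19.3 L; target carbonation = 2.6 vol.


residual = 14.695·(0.01821 + 0.09011·e^(−0.04·T));  sugar = (target − residual)·4.0·V
residual = 14.695·(0.01821 + 0.09011·e^(−0.04·14.0)) = 1.0240
sugar = (2.6 − 1.0240)·4.0·19.3

121.6694 g


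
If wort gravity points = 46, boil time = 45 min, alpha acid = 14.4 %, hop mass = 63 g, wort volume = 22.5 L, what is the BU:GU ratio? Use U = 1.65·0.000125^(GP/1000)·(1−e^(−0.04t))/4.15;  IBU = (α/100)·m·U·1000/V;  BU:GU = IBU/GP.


U = 1.65·0.000125^(46/1000)·(1−e^(−0.04·45))/4.15 = 0.2195
IBU = (14.4/100)·63·0.2195·1000/22.5 = 88.5004
BU:GU = 88.5004/46

1.9239


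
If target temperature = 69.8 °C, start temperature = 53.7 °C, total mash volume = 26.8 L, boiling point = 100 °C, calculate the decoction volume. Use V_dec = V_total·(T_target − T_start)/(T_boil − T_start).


V_dec = 26.8·(69.8 − 53.7)/(100 − 53.7)

9.3192 L


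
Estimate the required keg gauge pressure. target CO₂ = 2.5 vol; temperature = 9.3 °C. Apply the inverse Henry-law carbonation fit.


psi = vols/(0.01821 + 0.09011·e^(−0.04·T)) − 14.695
psi = 2.5/(0.01821 + 0.09011·e^(−0.04·9.3)) − 14.695

16.4275 psi


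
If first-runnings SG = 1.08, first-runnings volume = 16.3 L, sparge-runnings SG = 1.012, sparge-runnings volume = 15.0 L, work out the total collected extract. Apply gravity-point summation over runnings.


total = Σ (SG_i − 1)·1000·V_i
first = (1.08 − 1)·1000·16.3 = 1304.0000
sparge = (1.012 − 1)·1000·15.0 = 180.0000
total = 1304.0000 + 180.0000

1484.0000 gravity·L


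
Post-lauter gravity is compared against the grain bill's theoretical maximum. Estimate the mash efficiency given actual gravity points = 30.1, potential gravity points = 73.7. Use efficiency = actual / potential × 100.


efficiency = 30.1 / 73.7 × 100

40.8412 %


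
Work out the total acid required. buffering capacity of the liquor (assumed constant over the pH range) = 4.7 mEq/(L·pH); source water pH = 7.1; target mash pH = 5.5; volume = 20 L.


acid = buffering capacity · (pH_source − pH_target) · V
acid = 4.7 · (7.1 − 5.5) · 20

150.4000 mEq


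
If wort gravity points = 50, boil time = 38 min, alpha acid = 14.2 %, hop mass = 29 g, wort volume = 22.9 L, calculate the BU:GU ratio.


U = 1.65·0.000125^(GP/1000)·(1−e^(−0.04t))/4.15;  IBU = (α/100)·m·U·1000/V;  BU:GU = IBU/GP
U = 1.65·0.000125^(50/1000)·(1−e^(−0.04·38))/4.15 = 0.1982
IBU = (14.2/100)·29·0.1982·1000/22.9 = 35.6405
BU:GU = 35.6405/50

0.7128


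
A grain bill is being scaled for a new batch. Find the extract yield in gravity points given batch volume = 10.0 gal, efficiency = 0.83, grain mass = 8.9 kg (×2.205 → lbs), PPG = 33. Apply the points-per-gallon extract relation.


points = lbs × PPG × eff / vol
lbs = 8.9 × 2.205 = 19.6245
points = 19.6245 × 33 × 0.83 / 10.0

53.7515 points


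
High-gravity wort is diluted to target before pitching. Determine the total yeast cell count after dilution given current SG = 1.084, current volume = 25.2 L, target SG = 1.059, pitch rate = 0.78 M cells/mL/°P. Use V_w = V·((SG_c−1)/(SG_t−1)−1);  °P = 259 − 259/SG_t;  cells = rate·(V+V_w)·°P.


V_w = 25.2·((1.084−1)/(1.059−1)−1) = 10.6780
V_final = 25.2 + 10.6780 = 35.8780
°P = 259 − 259/1.059 = 14.4297
cells = 0.78·35.8780·14.4297

403.8111 billion cells


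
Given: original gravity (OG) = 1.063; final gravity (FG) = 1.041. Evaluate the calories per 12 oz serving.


ABW = (OG−FG)·131.25·0.79/FG;  °P = 259 − 259/SG (for OG→OE and FG→AE);  RE = 0.1808·OE + 0.8192·AE;  Cal = (6.9·ABW + 4·(RE−0.1))·FG·3.55
ABW = (1.063 − 1.041)·131.25·0.79/1.041 = 2.1913
OE = 259 − 259/1.063 = 15.3500 °P
AE = 259 − 259/1.041 = 10.2008 °P
RE = 0.1808·15.3500 + 0.8192·10.2008 = 11.1317 °P
Cal = (6.9·2.1913 + 4·(11.1317−0.1))·1.041·3.55

218.9496 kcal


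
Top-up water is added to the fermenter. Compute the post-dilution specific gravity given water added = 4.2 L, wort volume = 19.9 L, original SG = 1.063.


SG_new = 1 + (SG_old − 1)·V_old/(V_old + V_water)
pts = (1.063 − 1)·1000·19.9/(19.9 + 4.2) = 52.0207
SG_new = 1 + 52.0207/1000

1.0520


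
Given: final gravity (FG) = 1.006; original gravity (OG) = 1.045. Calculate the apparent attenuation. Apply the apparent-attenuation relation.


AA = (OG − FG)/(OG − 1) · 100
AA = (1.045 − 1.006)/(1.045 − 1) · 100

86.6667 %


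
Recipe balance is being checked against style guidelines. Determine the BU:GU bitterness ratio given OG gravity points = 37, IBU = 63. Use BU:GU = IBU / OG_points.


BU:GU = 63 / 37

1.7027


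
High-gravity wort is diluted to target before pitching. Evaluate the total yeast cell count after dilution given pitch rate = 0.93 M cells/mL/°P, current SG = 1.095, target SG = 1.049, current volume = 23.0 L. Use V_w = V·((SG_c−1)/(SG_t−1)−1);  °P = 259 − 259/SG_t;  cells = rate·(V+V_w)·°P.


V_w = 23.0·((1.095−1)/(1.049−1)−1) = 21.5918
V_final = 23.0 + 21.5918 = 44.5918
°P = 259 − 259/1.049 = 12.0982
cells = 0.93·44.5918·12.0982

501.7168 billion cells


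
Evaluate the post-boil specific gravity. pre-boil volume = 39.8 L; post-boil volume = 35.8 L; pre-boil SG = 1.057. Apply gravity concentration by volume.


SG_post = 1 + (SG_pre − 1)·V_pre/V_post
pts_pre = (1.057 − 1)·1000 = 57.0000
pts_post = 57.0000·39.8/35.8 = 63.3687
SG_post = 1 + 63.3687/1000

1.0634


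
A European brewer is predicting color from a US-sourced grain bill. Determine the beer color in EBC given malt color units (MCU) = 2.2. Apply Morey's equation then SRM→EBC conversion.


SRM = 1.4922·MCU^0.6859;  EBC = SRM·1.97
SRM = 1.4922·2.2^0.6859 = 2.5627
EBC = 2.5627·1.97

5.0485 EBC


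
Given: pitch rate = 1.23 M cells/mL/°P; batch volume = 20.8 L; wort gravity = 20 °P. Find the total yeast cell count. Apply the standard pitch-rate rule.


cells (billions) = rate · V_L · °P
cells = 1.23 · 20.8 · 20

511.6800 billion cells


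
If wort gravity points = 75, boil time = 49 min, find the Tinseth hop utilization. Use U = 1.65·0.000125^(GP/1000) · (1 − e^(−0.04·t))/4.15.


bigness = 1.65·0.000125^(75/1000) = 0.8409
boil_factor = (1 − e^(−0.04·49))/4.15 = 0.2070
U = 0.8409 · 0.2070

0.1741


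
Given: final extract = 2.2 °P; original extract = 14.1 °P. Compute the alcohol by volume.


SG = 259/(259 − P);  ABV = (OG − FG)·131.25
OG = 259/(259 − 14.1) = 1.0576
FG = 259/(259 − 2.2) = 1.0086
ABV = (1.0576 − 1.0086)·131.25

6.4322 % ABV


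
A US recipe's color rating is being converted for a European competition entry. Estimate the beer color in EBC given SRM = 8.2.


EBC = SRM · 1.97
EBC = 8.2 · 1.97

16.1540 EBC


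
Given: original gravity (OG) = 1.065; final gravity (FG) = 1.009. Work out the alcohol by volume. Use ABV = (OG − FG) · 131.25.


ABV = (1.065 − 1.009) · 131.25

7.3500 % ABV


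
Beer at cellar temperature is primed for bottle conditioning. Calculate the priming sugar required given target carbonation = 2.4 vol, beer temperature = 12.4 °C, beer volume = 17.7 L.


residual = 14.695·(0.01821 + 0.09011·e^(−0.04·T));  sugar = (target − residual)·4.0·V
residual = 14.695·(0.01821 + 0.09011·e^(−0.04·12.4)) = 1.0740
sugar = (2.4 − 1.0740)·4.0·17.7

93.8835 g
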